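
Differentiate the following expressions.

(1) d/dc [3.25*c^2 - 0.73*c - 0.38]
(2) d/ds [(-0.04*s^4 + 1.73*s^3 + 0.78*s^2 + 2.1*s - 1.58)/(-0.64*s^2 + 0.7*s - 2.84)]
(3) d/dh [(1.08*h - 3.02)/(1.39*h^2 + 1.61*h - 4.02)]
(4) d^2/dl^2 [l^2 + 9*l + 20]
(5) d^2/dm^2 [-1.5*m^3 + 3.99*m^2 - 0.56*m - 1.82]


(1) = 6.5*c - 0.73
(2) = (0.0512*s^5 - 1.1912*s^4 + 2.8764*s^3 - 12.8496*s^2 - 6.4528*s - 4.858)/(0.4096*s^4 - 0.896*s^3 + 4.1252*s^2 - 3.976*s + 8.0656)
(3) = (-1.5012*h^2 + 8.3956*h + 0.5206)/(1.9321*h^4 + 4.4758*h^3 - 8.5835*h^2 - 12.9444*h + 16.1604)
(4) = 2
(5) = 7.98 - 9.0*m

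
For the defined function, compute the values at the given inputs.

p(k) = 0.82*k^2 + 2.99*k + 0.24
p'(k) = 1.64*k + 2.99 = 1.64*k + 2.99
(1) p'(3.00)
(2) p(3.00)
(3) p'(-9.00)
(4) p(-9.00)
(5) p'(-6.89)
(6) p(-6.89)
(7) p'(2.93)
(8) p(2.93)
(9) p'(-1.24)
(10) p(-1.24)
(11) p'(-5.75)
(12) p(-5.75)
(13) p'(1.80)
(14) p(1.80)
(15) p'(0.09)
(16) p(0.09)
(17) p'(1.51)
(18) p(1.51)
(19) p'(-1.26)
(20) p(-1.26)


(1) = 7.91
(2) = 16.59
(3) = -11.77
(4) = 39.75
(5) = -8.31
(6) = 18.57
(7) = 7.80
(8) = 16.04
(9) = 0.96
(10) = -2.21
(11) = -6.44
(12) = 10.16
(13) = 5.94
(14) = 8.28
(15) = 3.14
(16) = 0.52
(17) = 5.47
(18) = 6.62
(19) = 0.92
(20) = -2.23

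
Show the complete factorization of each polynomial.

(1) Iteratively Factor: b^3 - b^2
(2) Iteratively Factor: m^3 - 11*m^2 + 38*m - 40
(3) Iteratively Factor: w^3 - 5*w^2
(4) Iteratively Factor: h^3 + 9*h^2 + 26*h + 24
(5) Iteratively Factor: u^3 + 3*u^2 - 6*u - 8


(1) = (b)*(b^2 - b) = b^2*(b - 1)
(2) = (m - 4)*(m^2 - 7*m + 10) = (m - 5)*(m - 4)*(m - 2)
(3) = (w)*(w^2 - 5*w) = w*(w - 5)*(w)
(4) = (h + 4)*(h^2 + 5*h + 6) = (h + 2)*(h + 4)*(h + 3)
(5) = (u + 4)*(u^2 - u - 2) = (u - 2)*(u + 4)*(u + 1)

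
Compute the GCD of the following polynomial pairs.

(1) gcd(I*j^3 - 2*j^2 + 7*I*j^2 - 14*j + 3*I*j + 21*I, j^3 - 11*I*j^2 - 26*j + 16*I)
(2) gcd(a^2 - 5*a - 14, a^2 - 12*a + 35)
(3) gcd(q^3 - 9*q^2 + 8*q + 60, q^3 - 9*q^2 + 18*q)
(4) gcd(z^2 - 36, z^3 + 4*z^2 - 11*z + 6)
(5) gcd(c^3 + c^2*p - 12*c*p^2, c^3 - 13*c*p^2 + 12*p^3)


(1) = j - I
(2) = a - 7
(3) = gcd((q - 6)*(q - 5)*(q + 2), q*(q - 6)*(q - 3)) = q - 6
(4) = gcd((z - 6)*(z + 6), (z - 1)^2*(z + 6)) = z + 6
(5) = -c^2 - c*p + 12*p^2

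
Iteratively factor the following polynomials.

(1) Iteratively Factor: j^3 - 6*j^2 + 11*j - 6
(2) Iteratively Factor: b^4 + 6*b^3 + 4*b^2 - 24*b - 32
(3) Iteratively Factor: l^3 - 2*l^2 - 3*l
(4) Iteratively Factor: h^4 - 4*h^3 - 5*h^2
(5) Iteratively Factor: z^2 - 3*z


(1) = (j - 1)*(j^2 - 5*j + 6) = (j - 3)*(j - 1)*(j - 2)
(2) = (b + 4)*(b^3 + 2*b^2 - 4*b - 8) = (b + 2)*(b + 4)*(b^2 - 4) = (b - 2)*(b + 2)*(b + 4)*(b + 2)
(3) = (l - 3)*(l^2 + l) = l*(l - 3)*(l + 1)
(4) = (h)*(h^3 - 4*h^2 - 5*h) = h*(h - 5)*(h^2 + h) = h^2*(h - 5)*(h + 1)
(5) = (z - 3)*(z)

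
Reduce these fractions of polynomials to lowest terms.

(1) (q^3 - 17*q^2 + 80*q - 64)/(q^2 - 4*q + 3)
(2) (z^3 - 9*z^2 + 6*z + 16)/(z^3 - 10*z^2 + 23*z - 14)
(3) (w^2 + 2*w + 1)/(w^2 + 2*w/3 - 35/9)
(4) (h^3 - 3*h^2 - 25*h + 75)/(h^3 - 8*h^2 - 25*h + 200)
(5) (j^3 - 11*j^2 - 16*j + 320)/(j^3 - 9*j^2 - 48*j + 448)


(1) = (q^2 - 16*q + 64)/(q - 3)
(2) = (z^2 - 7*z - 8)/(z^2 - 8*z + 7)
(3) = (9*w^2 + 18*w + 9)/(9*w^2 + 6*w - 35)
(4) = (h - 3)/(h - 8)
(5) = (j + 5)/(j + 7)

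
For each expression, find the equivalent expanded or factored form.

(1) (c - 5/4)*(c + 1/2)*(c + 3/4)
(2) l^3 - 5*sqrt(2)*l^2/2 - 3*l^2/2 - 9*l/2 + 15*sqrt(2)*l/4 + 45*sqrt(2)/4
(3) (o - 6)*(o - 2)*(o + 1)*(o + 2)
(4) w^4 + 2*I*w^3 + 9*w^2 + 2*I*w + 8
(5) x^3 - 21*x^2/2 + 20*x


(1) = c^3 - 19*c/16 - 15/32
(2) = (l - 3)*(l + 3/2)*(l - 5*sqrt(2)/2)
(3) = o^4 - 5*o^3 - 10*o^2 + 20*o + 24
(4) = (w - 2*I)*(w - I)*(w + I)*(w + 4*I)
(5) = x*(x - 8)*(x - 5/2)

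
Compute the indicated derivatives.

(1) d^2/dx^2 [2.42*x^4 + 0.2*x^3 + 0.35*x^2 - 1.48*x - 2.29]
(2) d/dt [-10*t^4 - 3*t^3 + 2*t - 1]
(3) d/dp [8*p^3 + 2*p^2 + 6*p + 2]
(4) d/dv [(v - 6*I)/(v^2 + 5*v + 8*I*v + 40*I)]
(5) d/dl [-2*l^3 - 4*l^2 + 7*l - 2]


(1) = 29.04*x^2 + 1.2*x + 0.7
(2) = -40*t^3 - 9*t^2 + 2
(3) = 24*p^2 + 4*p + 6
(4) = (-v^2 + 12*I*v - 48 + 70*I)/(v^4 + v^3*(10 + 16*I) + v^2*(-39 + 160*I) + v*(-640 + 400*I) - 1600)
(5) = -6*l^2 - 8*l + 7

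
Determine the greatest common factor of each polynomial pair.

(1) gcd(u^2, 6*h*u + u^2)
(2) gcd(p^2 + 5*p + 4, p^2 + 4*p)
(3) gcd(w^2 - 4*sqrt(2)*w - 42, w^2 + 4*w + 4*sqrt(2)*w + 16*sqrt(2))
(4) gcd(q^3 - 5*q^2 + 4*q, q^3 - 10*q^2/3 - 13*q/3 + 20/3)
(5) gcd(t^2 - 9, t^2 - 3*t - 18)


(1) = u
(2) = gcd((p + 1)*(p + 4), p*(p + 4)) = p + 4
(3) = 1
(4) = q^2 - 5*q + 4
(5) = gcd((t - 3)*(t + 3), (t - 6)*(t + 3)) = t + 3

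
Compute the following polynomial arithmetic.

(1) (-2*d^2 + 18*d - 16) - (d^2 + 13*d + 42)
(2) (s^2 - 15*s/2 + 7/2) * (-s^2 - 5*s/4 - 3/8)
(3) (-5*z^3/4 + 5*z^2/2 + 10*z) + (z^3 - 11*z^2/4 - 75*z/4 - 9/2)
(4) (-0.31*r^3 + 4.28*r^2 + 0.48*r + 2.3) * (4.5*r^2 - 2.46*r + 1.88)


(1) = -3*d^2 + 5*d - 58
(2) = -s^4 + 25*s^3/4 + 11*s^2/2 - 25*s/16 - 21/16
(3) = -z^3/4 - z^2/4 - 35*z/4 - 9/2
(4) = -1.395*r^5 + 20.0226*r^4 - 8.9516*r^3 + 17.2156*r^2 - 4.7556*r + 4.324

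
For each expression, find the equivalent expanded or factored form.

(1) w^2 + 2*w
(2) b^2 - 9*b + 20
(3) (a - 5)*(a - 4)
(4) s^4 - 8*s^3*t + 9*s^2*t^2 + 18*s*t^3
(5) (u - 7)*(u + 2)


(1) = w*(w + 2)
(2) = (b - 5)*(b - 4)
(3) = a^2 - 9*a + 20
(4) = s*(s - 6*t)*(s - 3*t)*(s + t)
(5) = u^2 - 5*u - 14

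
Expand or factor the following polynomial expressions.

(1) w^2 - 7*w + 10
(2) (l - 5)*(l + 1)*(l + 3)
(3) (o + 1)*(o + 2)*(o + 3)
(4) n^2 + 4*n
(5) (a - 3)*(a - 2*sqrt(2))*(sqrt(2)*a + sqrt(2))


(1) = (w - 5)*(w - 2)
(2) = l^3 - l^2 - 17*l - 15
(3) = o^3 + 6*o^2 + 11*o + 6
(4) = n*(n + 4)
(5) = sqrt(2)*a^3 - 4*a^2 - 2*sqrt(2)*a^2 - 3*sqrt(2)*a + 8*a + 12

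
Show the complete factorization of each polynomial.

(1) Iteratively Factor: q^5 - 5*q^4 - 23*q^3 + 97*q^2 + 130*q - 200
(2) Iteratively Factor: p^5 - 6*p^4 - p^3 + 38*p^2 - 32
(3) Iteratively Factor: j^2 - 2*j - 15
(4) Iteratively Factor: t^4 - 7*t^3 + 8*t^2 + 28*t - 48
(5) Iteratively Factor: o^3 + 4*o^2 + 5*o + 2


(1) = (q - 1)*(q^4 - 4*q^3 - 27*q^2 + 70*q + 200) = (q - 5)*(q - 1)*(q^3 + q^2 - 22*q - 40) = (q - 5)*(q - 1)*(q + 2)*(q^2 - q - 20) = (q - 5)*(q - 1)*(q + 2)*(q + 4)*(q - 5)
(2) = (p - 1)*(p^4 - 5*p^3 - 6*p^2 + 32*p + 32) = (p - 1)*(p + 1)*(p^3 - 6*p^2 + 32) = (p - 1)*(p + 1)*(p + 2)*(p^2 - 8*p + 16) = (p - 4)*(p - 1)*(p + 1)*(p + 2)*(p - 4)
(3) = (j - 5)*(j + 3)
(4) = (t - 2)*(t^3 - 5*t^2 - 2*t + 24) = (t - 4)*(t - 2)*(t^2 - t - 6) = (t - 4)*(t - 2)*(t + 2)*(t - 3)
(5) = (o + 1)*(o^2 + 3*o + 2) = (o + 1)*(o + 2)*(o + 1)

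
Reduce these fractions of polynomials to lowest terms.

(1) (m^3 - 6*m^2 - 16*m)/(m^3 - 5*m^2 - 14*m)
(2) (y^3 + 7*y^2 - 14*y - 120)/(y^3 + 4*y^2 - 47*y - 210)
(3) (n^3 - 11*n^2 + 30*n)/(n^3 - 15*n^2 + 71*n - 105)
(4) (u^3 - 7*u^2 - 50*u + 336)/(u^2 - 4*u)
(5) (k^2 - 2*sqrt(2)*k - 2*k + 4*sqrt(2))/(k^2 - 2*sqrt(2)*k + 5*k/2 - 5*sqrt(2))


(1) = (m - 8)/(m - 7)
(2) = (y - 4)/(y - 7)
(3) = (n^2 - 6*n)/(n^2 - 10*n + 21)
(4) = (u^3 - 7*u^2 - 50*u + 336)/(u^2 - 4*u)
(5) = (2*k - 4)/(2*k + 5)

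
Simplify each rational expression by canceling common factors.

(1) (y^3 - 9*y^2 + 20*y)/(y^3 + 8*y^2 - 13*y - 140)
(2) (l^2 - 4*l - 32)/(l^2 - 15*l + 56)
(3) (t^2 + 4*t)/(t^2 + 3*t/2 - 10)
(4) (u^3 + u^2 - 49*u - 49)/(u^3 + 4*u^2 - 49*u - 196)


(1) = (y^2 - 5*y)/(y^2 + 12*y + 35)
(2) = (l + 4)/(l - 7)
(3) = 2*t/(2*t - 5)
(4) = (u + 1)/(u + 4)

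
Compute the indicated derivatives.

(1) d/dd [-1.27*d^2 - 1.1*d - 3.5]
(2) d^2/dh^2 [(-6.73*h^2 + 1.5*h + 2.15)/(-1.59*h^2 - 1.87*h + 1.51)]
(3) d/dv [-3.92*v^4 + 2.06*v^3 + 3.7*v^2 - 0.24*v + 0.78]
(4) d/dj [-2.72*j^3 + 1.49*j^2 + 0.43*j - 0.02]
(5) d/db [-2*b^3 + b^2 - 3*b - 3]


(1) = -2.54*d - 1.1
(2) = (-47.604918*h^3 + 64.335852*h^2 - 59.96367*h - 3.141494)/(4.019679*h^6 + 14.182641*h^5 + 5.22792*h^4 - 20.398895*h^3 - 4.96488*h^2 + 12.791361*h - 3.442951)
(3) = -15.68*v^3 + 6.18*v^2 + 7.4*v - 0.24
(4) = -8.16*j^2 + 2.98*j + 0.43
(5) = -6*b^2 + 2*b - 3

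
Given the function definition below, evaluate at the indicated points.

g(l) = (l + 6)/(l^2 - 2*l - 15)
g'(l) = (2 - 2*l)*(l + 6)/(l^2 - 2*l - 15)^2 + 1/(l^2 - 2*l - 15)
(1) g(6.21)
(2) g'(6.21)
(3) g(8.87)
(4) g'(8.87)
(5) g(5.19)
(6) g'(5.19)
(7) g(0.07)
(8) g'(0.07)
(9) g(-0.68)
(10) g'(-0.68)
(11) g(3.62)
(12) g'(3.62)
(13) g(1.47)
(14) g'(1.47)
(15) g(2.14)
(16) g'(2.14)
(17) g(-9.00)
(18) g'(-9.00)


(1) = 1.10
(2) = -0.93
(3) = 0.32
(4) = -0.09
(5) = 7.19
(6) = -38.08
(7) = -0.40
(8) = -0.02
(9) = -0.40
(10) = 0.03
(11) = -1.05
(12) = -0.71
(13) = -0.47
(14) = -0.09
(15) = -0.55
(16) = -0.15
(17) = -0.04
(18) = 0.00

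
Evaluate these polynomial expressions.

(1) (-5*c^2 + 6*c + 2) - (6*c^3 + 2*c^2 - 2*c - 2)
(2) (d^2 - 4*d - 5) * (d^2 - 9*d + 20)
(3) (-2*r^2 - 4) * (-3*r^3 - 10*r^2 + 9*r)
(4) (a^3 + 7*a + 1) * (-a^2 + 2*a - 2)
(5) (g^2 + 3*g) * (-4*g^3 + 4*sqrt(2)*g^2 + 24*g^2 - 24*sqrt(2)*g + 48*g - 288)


(1) = -6*c^3 - 7*c^2 + 8*c + 4
(2) = d^4 - 13*d^3 + 51*d^2 - 35*d - 100
(3) = 6*r^5 + 20*r^4 - 6*r^3 + 40*r^2 - 36*r
(4) = -a^5 + 2*a^4 - 9*a^3 + 13*a^2 - 12*a - 2
(5) = -4*g^5 + 4*sqrt(2)*g^4 + 12*g^4 - 12*sqrt(2)*g^3 + 120*g^3 - 144*g^2 - 72*sqrt(2)*g^2 - 864*g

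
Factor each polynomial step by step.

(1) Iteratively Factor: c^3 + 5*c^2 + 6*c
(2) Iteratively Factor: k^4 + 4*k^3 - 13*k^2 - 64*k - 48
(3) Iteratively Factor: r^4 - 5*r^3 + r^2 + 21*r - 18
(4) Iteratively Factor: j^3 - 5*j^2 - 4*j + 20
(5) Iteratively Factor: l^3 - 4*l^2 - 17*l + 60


(1) = (c + 3)*(c^2 + 2*c) = c*(c + 3)*(c + 2)
(2) = (k + 4)*(k^3 - 13*k - 12) = (k + 1)*(k + 4)*(k^2 - k - 12) = (k + 1)*(k + 3)*(k + 4)*(k - 4)
(3) = (r - 3)*(r^3 - 2*r^2 - 5*r + 6) = (r - 3)*(r - 1)*(r^2 - r - 6) = (r - 3)^2*(r - 1)*(r + 2)
(4) = (j + 2)*(j^2 - 7*j + 10) = (j - 2)*(j + 2)*(j - 5)
(5) = (l - 3)*(l^2 - l - 20) = (l - 3)*(l + 4)*(l - 5)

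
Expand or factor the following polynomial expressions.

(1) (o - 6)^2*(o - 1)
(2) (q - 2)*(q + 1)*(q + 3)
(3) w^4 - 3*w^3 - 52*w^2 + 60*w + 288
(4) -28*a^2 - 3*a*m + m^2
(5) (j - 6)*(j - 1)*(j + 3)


(1) = o^3 - 13*o^2 + 48*o - 36
(2) = q^3 + 2*q^2 - 5*q - 6
(3) = (w - 8)*(w - 3)*(w + 2)*(w + 6)
(4) = (-7*a + m)*(4*a + m)
(5) = j^3 - 4*j^2 - 15*j + 18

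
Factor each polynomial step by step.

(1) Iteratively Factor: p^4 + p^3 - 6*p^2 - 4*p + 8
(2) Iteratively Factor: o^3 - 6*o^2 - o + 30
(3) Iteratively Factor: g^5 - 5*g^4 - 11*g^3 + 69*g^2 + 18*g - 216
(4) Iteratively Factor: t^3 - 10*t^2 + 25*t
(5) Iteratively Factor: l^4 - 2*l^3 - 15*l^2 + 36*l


(1) = (p - 1)*(p^3 + 2*p^2 - 4*p - 8) = (p - 2)*(p - 1)*(p^2 + 4*p + 4) = (p - 2)*(p - 1)*(p + 2)*(p + 2)
(2) = (o + 2)*(o^2 - 8*o + 15) = (o - 3)*(o + 2)*(o - 5)
(3) = (g + 3)*(g^4 - 8*g^3 + 13*g^2 + 30*g - 72) = (g - 3)*(g + 3)*(g^3 - 5*g^2 - 2*g + 24) = (g - 4)*(g - 3)*(g + 3)*(g^2 - g - 6) = (g - 4)*(g - 3)^2*(g + 3)*(g + 2)
(4) = (t)*(t^2 - 10*t + 25) = t*(t - 5)*(t - 5)
(5) = (l - 3)*(l^3 + l^2 - 12*l) = (l - 3)*(l + 4)*(l^2 - 3*l) = l*(l - 3)*(l + 4)*(l - 3)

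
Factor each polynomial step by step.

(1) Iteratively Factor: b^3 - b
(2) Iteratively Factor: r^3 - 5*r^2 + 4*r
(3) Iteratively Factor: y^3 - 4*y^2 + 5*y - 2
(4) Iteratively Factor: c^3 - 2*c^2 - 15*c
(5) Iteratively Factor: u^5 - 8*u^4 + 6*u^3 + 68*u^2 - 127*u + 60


(1) = (b + 1)*(b^2 - b) = b*(b + 1)*(b - 1)
(2) = (r - 4)*(r^2 - r) = r*(r - 4)*(r - 1)
(3) = (y - 1)*(y^2 - 3*y + 2) = (y - 1)^2*(y - 2)
(4) = (c + 3)*(c^2 - 5*c) = (c - 5)*(c + 3)*(c)
(5) = (u - 1)*(u^4 - 7*u^3 - u^2 + 67*u - 60) = (u - 1)*(u + 3)*(u^3 - 10*u^2 + 29*u - 20) = (u - 4)*(u - 1)*(u + 3)*(u^2 - 6*u + 5) = (u - 4)*(u - 1)^2*(u + 3)*(u - 5)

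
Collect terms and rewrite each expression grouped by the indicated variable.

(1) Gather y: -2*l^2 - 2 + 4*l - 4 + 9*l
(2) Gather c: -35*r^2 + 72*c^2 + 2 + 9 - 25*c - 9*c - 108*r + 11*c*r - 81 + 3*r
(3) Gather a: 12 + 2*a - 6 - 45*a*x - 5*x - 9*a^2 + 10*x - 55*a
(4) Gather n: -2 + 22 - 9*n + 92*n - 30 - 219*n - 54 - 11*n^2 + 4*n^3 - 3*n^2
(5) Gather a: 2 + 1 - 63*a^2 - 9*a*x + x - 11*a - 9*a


(1) = -2*l^2 + 13*l - 6
(2) = 72*c^2 + c*(11*r - 34) - 35*r^2 - 105*r - 70
(3) = -9*a^2 + a*(-45*x - 53) + 5*x + 6
(4) = 4*n^3 - 14*n^2 - 136*n - 64
(5) = -63*a^2 + a*(-9*x - 20) + x + 3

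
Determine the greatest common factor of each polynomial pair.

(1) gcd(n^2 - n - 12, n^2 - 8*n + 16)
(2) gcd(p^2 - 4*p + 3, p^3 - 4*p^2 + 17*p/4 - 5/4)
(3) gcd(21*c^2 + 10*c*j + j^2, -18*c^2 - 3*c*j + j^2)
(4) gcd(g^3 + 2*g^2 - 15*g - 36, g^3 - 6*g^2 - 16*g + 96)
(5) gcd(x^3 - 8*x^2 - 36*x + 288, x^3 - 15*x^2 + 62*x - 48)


(1) = n - 4
(2) = p - 1
(3) = gcd((3*c + j)*(7*c + j), (-6*c + j)*(3*c + j)) = 3*c + j
(4) = g - 4
(5) = gcd((x - 8)*(x - 6)*(x + 6), (x - 8)*(x - 6)*(x - 1)) = x^2 - 14*x + 48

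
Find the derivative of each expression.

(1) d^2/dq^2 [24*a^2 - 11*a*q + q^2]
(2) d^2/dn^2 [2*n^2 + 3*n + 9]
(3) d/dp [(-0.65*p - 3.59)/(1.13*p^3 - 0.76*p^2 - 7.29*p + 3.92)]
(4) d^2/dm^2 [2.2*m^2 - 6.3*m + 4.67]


(1) = 2
(2) = 4
(3) = (1.469*p^3 + 11.6761*p^2 - 5.4568*p - 28.7191)/(1.2769*p^6 - 1.7176*p^5 - 15.8978*p^4 + 19.94*p^3 + 47.1857*p^2 - 57.1536*p + 15.3664)
(4) = 4.40000000000000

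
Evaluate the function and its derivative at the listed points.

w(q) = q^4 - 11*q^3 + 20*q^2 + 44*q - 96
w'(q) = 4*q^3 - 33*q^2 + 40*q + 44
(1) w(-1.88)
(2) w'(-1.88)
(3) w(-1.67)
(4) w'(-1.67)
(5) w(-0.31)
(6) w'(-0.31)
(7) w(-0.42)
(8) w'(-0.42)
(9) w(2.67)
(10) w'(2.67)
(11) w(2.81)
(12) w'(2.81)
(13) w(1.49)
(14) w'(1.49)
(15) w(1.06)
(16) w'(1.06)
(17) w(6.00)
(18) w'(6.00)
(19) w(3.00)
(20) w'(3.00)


(1) = -22.45
(2) = -174.41
(3) = -54.69
(4) = -133.46
(5) = -107.38
(6) = 28.31
(7) = -110.11
(8) = 21.08
(9) = 5.50
(10) = -8.32
(11) = 3.84
(12) = -15.42
(13) = -17.50
(14) = 43.57
(15) = -38.73
(16) = 54.09
(17) = -192.00
(18) = -40.00
(19) = 0.00
(20) = -25.00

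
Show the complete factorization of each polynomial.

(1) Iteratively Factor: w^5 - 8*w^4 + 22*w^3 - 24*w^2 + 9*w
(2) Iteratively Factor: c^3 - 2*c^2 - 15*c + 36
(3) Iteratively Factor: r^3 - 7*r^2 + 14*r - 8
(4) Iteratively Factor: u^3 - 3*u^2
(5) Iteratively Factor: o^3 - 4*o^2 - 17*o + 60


(1) = (w - 1)*(w^4 - 7*w^3 + 15*w^2 - 9*w) = w*(w - 1)*(w^3 - 7*w^2 + 15*w - 9) = w*(w - 3)*(w - 1)*(w^2 - 4*w + 3) = w*(w - 3)^2*(w - 1)*(w - 1)
(2) = (c + 4)*(c^2 - 6*c + 9) = (c - 3)*(c + 4)*(c - 3)
(3) = (r - 1)*(r^2 - 6*r + 8) = (r - 4)*(r - 1)*(r - 2)
(4) = (u)*(u^2 - 3*u) = u^2*(u - 3)
(5) = (o + 4)*(o^2 - 8*o + 15) = (o - 3)*(o + 4)*(o - 5)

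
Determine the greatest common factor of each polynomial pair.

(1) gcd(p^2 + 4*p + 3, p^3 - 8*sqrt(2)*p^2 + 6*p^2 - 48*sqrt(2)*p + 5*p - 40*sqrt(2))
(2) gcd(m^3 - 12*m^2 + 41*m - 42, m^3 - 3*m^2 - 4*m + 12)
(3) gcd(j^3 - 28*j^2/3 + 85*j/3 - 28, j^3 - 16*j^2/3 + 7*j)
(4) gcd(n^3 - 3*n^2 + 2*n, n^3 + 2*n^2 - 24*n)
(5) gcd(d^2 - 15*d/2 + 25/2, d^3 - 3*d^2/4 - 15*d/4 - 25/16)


(1) = gcd((p + 1)*(p + 3), (p + 1)*(p + 5)*(p - 8*sqrt(2))) = p + 1
(2) = gcd((m - 7)*(m - 3)*(m - 2), (m - 3)*(m - 2)*(m + 2)) = m^2 - 5*m + 6
(3) = j^2 - 16*j/3 + 7
(4) = n
(5) = gcd((d - 5)*(d - 5/2), (d - 5/2)*(d + 1/2)*(d + 5/4)) = d - 5/2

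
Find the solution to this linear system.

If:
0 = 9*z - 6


Then:
z = 2/3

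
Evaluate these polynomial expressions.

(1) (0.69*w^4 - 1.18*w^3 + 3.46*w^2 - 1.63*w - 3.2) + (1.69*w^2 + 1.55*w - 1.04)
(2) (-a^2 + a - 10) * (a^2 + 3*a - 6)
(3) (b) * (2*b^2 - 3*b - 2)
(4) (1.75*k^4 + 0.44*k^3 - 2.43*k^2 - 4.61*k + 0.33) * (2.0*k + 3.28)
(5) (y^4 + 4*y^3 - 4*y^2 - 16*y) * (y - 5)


(1) = 0.69*w^4 - 1.18*w^3 + 5.15*w^2 - 0.08*w - 4.24
(2) = -a^4 - 2*a^3 - a^2 - 36*a + 60
(3) = 2*b^3 - 3*b^2 - 2*b
(4) = 3.5*k^5 + 6.62*k^4 - 3.4168*k^3 - 17.1904*k^2 - 14.4608*k + 1.0824
(5) = y^5 - y^4 - 24*y^3 + 4*y^2 + 80*y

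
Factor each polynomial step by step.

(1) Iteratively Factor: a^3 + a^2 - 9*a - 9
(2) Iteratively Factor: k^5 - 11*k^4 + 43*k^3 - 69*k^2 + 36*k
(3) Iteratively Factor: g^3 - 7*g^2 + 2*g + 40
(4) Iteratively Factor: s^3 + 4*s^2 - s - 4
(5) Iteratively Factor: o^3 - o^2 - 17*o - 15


(1) = (a + 1)*(a^2 - 9) = (a - 3)*(a + 1)*(a + 3)
(2) = (k - 3)*(k^4 - 8*k^3 + 19*k^2 - 12*k) = (k - 3)*(k - 1)*(k^3 - 7*k^2 + 12*k) = k*(k - 3)*(k - 1)*(k^2 - 7*k + 12) = k*(k - 4)*(k - 3)*(k - 1)*(k - 3)
(3) = (g + 2)*(g^2 - 9*g + 20) = (g - 5)*(g + 2)*(g - 4)
(4) = (s + 1)*(s^2 + 3*s - 4) = (s - 1)*(s + 1)*(s + 4)
(5) = (o - 5)*(o^2 + 4*o + 3) = (o - 5)*(o + 1)*(o + 3)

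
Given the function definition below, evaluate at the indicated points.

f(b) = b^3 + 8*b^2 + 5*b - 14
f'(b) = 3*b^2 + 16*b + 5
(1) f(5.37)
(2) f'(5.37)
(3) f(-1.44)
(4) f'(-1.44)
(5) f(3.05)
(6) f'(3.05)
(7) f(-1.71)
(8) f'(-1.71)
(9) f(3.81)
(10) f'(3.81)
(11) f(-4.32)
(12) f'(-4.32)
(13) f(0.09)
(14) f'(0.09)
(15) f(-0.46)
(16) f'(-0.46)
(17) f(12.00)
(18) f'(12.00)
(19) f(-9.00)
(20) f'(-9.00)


(1) = 398.40
(2) = 177.43
(3) = -7.60
(4) = -11.82
(5) = 104.04
(6) = 81.71
(7) = -4.16
(8) = -13.59
(9) = 176.49
(10) = 109.51
(11) = 33.08
(12) = -8.13
(13) = -13.48
(14) = 6.46
(15) = -14.70
(16) = -1.73
(17) = 2926.00
(18) = 629.00
(19) = -140.00
(20) = 104.00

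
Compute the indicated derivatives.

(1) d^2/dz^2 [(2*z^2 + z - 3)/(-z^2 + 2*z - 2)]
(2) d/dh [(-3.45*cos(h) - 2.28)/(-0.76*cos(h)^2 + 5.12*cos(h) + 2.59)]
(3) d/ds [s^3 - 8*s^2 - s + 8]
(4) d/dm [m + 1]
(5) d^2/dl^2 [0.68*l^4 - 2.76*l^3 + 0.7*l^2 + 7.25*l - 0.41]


(1) = 2*(-5*z^3 + 21*z^2 - 12*z - 6)/(z^6 - 6*z^5 + 18*z^4 - 32*z^3 + 36*z^2 - 24*z + 8)
(2) = (2.622*cos(h)^2 + 3.4656*cos(h) - 2.7381)*sin(h)/(0.5776*cos(h)^4 - 7.7824*cos(h)^3 + 22.2776*cos(h)^2 + 26.5216*cos(h) + 6.7081)
(3) = 3*s^2 - 16*s - 1
(4) = 1
(5) = 8.16*l^2 - 16.56*l + 1.4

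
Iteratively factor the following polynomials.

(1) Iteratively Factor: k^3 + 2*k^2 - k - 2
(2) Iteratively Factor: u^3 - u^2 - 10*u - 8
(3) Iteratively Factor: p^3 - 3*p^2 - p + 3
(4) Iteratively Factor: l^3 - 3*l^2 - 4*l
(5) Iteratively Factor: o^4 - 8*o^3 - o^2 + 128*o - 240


(1) = (k + 2)*(k^2 - 1) = (k + 1)*(k + 2)*(k - 1)
(2) = (u + 1)*(u^2 - 2*u - 8) = (u + 1)*(u + 2)*(u - 4)
(3) = (p - 3)*(p^2 - 1) = (p - 3)*(p - 1)*(p + 1)
(4) = (l + 1)*(l^2 - 4*l) = l*(l + 1)*(l - 4)
(5) = (o - 4)*(o^3 - 4*o^2 - 17*o + 60) = (o - 5)*(o - 4)*(o^2 + o - 12) = (o - 5)*(o - 4)*(o - 3)*(o + 4)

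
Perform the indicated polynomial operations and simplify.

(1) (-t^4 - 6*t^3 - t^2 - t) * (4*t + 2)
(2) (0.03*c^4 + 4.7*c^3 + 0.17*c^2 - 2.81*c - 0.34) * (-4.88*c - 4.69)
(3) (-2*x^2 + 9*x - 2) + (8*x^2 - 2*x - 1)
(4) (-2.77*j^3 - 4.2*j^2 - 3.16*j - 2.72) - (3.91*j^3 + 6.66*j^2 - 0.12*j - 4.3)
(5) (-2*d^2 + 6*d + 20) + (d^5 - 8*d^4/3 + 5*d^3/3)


(1) = -4*t^5 - 26*t^4 - 16*t^3 - 6*t^2 - 2*t
(2) = -0.1464*c^5 - 23.0767*c^4 - 22.8726*c^3 + 12.9155*c^2 + 14.8381*c + 1.5946
(3) = 6*x^2 + 7*x - 3
(4) = -6.68*j^3 - 10.86*j^2 - 3.04*j + 1.58
(5) = d^5 - 8*d^4/3 + 5*d^3/3 - 2*d^2 + 6*d + 20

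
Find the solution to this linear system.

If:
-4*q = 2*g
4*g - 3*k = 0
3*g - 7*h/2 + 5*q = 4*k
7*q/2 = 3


Then:
g = -12/7
h = 116/49
k = -16/7
q = 6/7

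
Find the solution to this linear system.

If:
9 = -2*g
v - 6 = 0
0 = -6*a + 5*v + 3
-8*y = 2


Then:
a = 11/2
g = -9/2
v = 6
y = -1/4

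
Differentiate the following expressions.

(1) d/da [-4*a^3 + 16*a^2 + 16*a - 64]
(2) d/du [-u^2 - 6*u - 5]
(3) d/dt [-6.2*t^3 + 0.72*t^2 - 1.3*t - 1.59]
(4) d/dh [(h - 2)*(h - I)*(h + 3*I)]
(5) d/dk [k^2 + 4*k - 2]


(1) = -12*a^2 + 32*a + 16
(2) = -2*u - 6
(3) = -18.6*t^2 + 1.44*t - 1.3
(4) = 3*h^2 + 4*h*(-1 + I) + 3 - 4*I
(5) = 2*k + 4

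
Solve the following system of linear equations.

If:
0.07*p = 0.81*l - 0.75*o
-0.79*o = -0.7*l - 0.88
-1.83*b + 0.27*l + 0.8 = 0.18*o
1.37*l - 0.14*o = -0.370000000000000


Then:
b = 0.32
l = -0.17
o = 0.96
p = -12.29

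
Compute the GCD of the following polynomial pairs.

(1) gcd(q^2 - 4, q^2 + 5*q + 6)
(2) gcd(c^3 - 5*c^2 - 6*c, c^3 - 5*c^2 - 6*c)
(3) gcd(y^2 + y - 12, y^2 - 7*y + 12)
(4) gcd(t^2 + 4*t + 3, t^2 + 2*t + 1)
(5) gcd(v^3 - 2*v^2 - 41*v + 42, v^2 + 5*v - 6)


(1) = q + 2
(2) = gcd(c*(c - 6)*(c + 1), c*(c - 6)*(c + 1)) = c^3 - 5*c^2 - 6*c
(3) = y - 3
(4) = t + 1
(5) = gcd((v - 7)*(v - 1)*(v + 6), (v - 1)*(v + 6)) = v^2 + 5*v - 6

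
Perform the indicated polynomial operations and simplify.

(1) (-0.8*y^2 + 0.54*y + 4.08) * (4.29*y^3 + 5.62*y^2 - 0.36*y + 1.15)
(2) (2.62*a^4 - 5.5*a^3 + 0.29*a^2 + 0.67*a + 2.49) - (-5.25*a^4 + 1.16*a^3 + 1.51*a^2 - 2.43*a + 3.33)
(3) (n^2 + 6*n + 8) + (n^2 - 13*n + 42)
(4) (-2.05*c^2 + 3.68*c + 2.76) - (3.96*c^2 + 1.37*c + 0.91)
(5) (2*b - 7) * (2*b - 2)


(1) = -3.432*y^5 - 2.1794*y^4 + 20.826*y^3 + 21.8152*y^2 - 0.8478*y + 4.692
(2) = 7.87*a^4 - 6.66*a^3 - 1.22*a^2 + 3.1*a - 0.84
(3) = 2*n^2 - 7*n + 50
(4) = -6.01*c^2 + 2.31*c + 1.85
(5) = 4*b^2 - 18*b + 14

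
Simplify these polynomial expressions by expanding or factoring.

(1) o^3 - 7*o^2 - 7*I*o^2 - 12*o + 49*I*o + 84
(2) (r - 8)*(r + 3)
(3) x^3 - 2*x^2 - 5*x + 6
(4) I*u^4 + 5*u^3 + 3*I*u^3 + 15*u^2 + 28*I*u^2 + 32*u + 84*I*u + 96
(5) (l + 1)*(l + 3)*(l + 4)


(1) = (o - 7)*(o - 4*I)*(o - 3*I)
(2) = r^2 - 5*r - 24
(3) = (x - 3)*(x - 1)*(x + 2)
(4) = (u + 3)*(u - 8*I)*(u + 4*I)*(I*u + 1)
(5) = l^3 + 8*l^2 + 19*l + 12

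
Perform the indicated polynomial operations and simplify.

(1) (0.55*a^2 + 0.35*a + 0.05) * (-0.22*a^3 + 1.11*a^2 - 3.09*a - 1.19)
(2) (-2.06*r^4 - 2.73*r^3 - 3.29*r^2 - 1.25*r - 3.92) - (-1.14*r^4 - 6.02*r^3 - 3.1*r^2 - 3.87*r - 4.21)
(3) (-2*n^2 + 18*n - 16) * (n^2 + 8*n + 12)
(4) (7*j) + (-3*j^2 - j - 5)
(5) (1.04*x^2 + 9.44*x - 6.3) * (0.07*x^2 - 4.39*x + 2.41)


(1) = -0.121*a^5 + 0.5335*a^4 - 1.322*a^3 - 1.6805*a^2 - 0.571*a - 0.0595
(2) = -0.92*r^4 + 3.29*r^3 - 0.19*r^2 + 2.62*r + 0.29
(3) = -2*n^4 + 2*n^3 + 104*n^2 + 88*n - 192
(4) = -3*j^2 + 6*j - 5
(5) = 0.0728*x^4 - 3.9048*x^3 - 39.3762*x^2 + 50.4074*x - 15.183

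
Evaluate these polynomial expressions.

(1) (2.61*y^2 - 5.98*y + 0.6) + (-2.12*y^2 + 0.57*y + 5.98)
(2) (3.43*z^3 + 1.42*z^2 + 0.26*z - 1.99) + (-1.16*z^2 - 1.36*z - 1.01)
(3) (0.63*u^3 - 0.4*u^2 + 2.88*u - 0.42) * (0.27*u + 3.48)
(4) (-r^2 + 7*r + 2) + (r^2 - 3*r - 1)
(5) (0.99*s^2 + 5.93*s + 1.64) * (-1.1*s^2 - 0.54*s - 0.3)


(1) = 0.49*y^2 - 5.41*y + 6.58
(2) = 3.43*z^3 + 0.26*z^2 - 1.1*z - 3.0
(3) = 0.1701*u^4 + 2.0844*u^3 - 0.6144*u^2 + 9.909*u - 1.4616
(4) = 4*r + 1
(5) = -1.089*s^4 - 7.0576*s^3 - 5.3032*s^2 - 2.6646*s - 0.492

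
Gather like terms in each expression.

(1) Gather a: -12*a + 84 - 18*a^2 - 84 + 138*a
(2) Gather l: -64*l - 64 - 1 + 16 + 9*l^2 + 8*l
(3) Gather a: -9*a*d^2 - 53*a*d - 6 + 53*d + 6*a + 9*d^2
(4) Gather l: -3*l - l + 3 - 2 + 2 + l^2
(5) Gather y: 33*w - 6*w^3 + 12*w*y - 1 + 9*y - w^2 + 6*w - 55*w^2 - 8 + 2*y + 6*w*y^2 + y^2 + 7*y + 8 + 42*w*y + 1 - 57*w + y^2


(1) = -18*a^2 + 126*a
(2) = 9*l^2 - 56*l - 49
(3) = a*(-9*d^2 - 53*d + 6) + 9*d^2 + 53*d - 6
(4) = l^2 - 4*l + 3
(5) = -6*w^3 - 56*w^2 - 18*w + y^2*(6*w + 2) + y*(54*w + 18)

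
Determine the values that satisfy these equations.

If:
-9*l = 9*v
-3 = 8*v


Then:
l = 3/8
v = -3/8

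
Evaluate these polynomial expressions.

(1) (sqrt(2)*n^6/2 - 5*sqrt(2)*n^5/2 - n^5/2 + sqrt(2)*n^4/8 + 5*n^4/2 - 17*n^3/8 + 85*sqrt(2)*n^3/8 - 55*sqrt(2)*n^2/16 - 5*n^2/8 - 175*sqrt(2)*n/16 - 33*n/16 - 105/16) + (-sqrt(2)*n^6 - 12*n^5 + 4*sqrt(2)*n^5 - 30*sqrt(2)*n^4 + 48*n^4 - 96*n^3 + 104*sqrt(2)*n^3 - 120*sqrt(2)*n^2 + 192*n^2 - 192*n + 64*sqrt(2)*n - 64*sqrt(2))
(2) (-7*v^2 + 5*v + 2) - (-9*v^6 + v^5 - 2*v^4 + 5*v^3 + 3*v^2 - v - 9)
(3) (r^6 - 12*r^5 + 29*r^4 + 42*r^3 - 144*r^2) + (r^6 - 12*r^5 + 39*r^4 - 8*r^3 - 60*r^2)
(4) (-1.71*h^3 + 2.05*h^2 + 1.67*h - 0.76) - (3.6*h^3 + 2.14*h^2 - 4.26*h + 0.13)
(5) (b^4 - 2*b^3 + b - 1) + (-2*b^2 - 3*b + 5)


(1) = -sqrt(2)*n^6/2 - 25*n^5/2 + 3*sqrt(2)*n^5/2 - 239*sqrt(2)*n^4/8 + 101*n^4/2 - 785*n^3/8 + 917*sqrt(2)*n^3/8 - 1975*sqrt(2)*n^2/16 + 1531*n^2/8 - 3105*n/16 + 849*sqrt(2)*n/16 - 64*sqrt(2) - 105/16
(2) = 9*v^6 - v^5 + 2*v^4 - 5*v^3 - 10*v^2 + 6*v + 11
(3) = 2*r^6 - 24*r^5 + 68*r^4 + 34*r^3 - 204*r^2
(4) = -5.31*h^3 - 0.09*h^2 + 5.93*h - 0.89
(5) = b^4 - 2*b^3 - 2*b^2 - 2*b + 4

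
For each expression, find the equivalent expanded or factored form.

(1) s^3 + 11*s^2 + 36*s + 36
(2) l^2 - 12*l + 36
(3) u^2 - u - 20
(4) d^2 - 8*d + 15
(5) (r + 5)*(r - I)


(1) = (s + 2)*(s + 3)*(s + 6)
(2) = (l - 6)^2
(3) = (u - 5)*(u + 4)
(4) = (d - 5)*(d - 3)
(5) = r^2 + 5*r - I*r - 5*I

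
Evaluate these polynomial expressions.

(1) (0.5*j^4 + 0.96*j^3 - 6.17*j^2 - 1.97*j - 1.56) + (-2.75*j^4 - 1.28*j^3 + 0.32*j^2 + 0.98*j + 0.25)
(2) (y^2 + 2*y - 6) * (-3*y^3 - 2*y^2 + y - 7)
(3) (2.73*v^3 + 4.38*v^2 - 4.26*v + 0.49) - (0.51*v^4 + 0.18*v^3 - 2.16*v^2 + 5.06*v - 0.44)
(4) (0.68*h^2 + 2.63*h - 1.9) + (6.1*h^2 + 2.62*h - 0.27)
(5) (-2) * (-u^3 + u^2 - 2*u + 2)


(1) = -2.25*j^4 - 0.32*j^3 - 5.85*j^2 - 0.99*j - 1.31
(2) = -3*y^5 - 8*y^4 + 15*y^3 + 7*y^2 - 20*y + 42
(3) = -0.51*v^4 + 2.55*v^3 + 6.54*v^2 - 9.32*v + 0.93
(4) = 6.78*h^2 + 5.25*h - 2.17
(5) = 2*u^3 - 2*u^2 + 4*u - 4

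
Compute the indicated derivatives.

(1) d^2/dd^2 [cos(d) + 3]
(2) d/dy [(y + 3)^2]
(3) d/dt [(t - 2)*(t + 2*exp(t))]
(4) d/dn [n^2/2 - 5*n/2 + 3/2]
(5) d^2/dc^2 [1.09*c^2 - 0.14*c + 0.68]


(1) = -cos(d)
(2) = 2*y + 6
(3) = 2*t*exp(t) + 2*t - 2*exp(t) - 2
(4) = n - 5/2
(5) = 2.18000000000000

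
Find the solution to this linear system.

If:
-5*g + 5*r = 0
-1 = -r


Then:
g = 1
r = 1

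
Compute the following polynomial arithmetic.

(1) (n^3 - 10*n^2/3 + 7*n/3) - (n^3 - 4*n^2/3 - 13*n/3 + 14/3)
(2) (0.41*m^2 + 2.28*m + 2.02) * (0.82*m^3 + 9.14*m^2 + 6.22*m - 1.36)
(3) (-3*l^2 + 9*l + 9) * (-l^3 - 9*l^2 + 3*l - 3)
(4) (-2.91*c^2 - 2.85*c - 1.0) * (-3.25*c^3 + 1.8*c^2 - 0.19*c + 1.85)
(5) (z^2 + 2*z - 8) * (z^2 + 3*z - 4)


(1) = -2*n^2 + 20*n/3 - 14/3
(2) = 0.3362*m^5 + 5.617*m^4 + 25.0458*m^3 + 32.0868*m^2 + 9.4636*m - 2.7472
(3) = 3*l^5 + 18*l^4 - 99*l^3 - 45*l^2 - 27
(4) = 9.4575*c^5 + 4.0245*c^4 - 1.3271*c^3 - 6.642*c^2 - 5.0825*c - 1.85
(5) = z^4 + 5*z^3 - 6*z^2 - 32*z + 32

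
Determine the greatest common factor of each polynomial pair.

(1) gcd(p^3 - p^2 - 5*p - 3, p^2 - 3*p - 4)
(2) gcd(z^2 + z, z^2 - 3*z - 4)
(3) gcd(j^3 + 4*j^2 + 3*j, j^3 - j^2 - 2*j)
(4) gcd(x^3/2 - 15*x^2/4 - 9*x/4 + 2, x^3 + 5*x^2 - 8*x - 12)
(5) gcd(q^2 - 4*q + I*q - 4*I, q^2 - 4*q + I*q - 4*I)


(1) = gcd((p - 3)*(p + 1)^2, (p - 4)*(p + 1)) = p + 1
(2) = gcd(z*(z + 1), (z - 4)*(z + 1)) = z + 1
(3) = j^2 + j
(4) = x + 1
(5) = gcd((q - 4)*(q + I), (q - 4)*(q + I)) = q^2 + q*(-4 + I) - 4*I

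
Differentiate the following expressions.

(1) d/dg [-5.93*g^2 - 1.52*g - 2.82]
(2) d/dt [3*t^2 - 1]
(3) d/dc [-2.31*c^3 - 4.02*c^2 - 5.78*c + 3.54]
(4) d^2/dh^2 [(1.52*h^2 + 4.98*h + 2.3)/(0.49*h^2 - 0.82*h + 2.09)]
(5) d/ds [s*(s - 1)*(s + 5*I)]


(1) = -11.86*g - 1.52
(2) = 6*t
(3) = -6.93*c^2 - 8.04*c - 5.78
(4) = (3.612868*h^3 - 6.026412*h^2 - 36.144948*h + 28.730652)/(0.117649*h^6 - 0.590646*h^5 + 2.493855*h^4 - 5.58994*h^3 + 10.637055*h^2 - 10.745526*h + 9.129329)
(5) = 3*s^2 + s*(-2 + 10*I) - 5*I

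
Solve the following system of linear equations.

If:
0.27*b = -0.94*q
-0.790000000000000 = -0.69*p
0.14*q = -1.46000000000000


Then:
b = 36.31
p = 1.14
q = -10.43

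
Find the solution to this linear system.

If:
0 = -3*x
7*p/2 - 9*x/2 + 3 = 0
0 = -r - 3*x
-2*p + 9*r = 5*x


Then:
No Solution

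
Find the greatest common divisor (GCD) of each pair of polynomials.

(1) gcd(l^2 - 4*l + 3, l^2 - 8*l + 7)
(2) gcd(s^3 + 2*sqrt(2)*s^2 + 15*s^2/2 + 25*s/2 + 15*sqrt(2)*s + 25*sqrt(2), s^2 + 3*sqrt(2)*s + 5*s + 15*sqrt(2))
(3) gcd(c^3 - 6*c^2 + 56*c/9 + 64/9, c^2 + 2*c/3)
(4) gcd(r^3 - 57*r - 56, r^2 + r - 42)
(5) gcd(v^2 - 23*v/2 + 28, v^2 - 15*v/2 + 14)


(1) = gcd((l - 3)*(l - 1), (l - 7)*(l - 1)) = l - 1
(2) = s + 5
(3) = c + 2/3
(4) = gcd((r - 8)*(r + 1)*(r + 7), (r - 6)*(r + 7)) = r + 7
(5) = v - 7/2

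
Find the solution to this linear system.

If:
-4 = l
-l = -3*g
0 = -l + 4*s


Then:
g = -4/3
l = -4
s = -1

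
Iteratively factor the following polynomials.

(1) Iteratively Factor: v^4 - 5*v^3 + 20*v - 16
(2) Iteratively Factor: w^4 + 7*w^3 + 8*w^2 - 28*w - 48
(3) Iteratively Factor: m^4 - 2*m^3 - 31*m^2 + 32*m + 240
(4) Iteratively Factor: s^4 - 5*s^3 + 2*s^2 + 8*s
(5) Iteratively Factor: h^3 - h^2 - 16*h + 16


(1) = (v + 2)*(v^3 - 7*v^2 + 14*v - 8) = (v - 1)*(v + 2)*(v^2 - 6*v + 8) = (v - 4)*(v - 1)*(v + 2)*(v - 2)
(2) = (w - 2)*(w^3 + 9*w^2 + 26*w + 24) = (w - 2)*(w + 2)*(w^2 + 7*w + 12) = (w - 2)*(w + 2)*(w + 4)*(w + 3)
(3) = (m + 4)*(m^3 - 6*m^2 - 7*m + 60) = (m + 3)*(m + 4)*(m^2 - 9*m + 20) = (m - 5)*(m + 3)*(m + 4)*(m - 4)
(4) = (s + 1)*(s^3 - 6*s^2 + 8*s) = s*(s + 1)*(s^2 - 6*s + 8) = s*(s - 4)*(s + 1)*(s - 2)
(5) = (h - 1)*(h^2 - 16) = (h - 4)*(h - 1)*(h + 4)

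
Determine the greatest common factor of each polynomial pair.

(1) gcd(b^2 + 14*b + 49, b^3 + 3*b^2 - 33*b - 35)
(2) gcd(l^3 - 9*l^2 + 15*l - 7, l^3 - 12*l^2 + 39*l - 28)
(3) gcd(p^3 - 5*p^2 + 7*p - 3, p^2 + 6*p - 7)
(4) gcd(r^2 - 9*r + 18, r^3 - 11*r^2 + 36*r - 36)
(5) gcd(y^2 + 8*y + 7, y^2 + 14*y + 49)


(1) = gcd((b + 7)^2, (b - 5)*(b + 1)*(b + 7)) = b + 7
(2) = l^2 - 8*l + 7
(3) = p - 1
(4) = r^2 - 9*r + 18
(5) = gcd((y + 1)*(y + 7), (y + 7)^2) = y + 7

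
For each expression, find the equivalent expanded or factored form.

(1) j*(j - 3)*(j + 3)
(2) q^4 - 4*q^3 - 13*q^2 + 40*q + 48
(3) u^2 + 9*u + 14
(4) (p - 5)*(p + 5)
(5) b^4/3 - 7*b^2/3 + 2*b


(1) = j^3 - 9*j
(2) = (q - 4)^2*(q + 1)*(q + 3)
(3) = (u + 2)*(u + 7)
(4) = p^2 - 25
(5) = b*(b/3 + 1)*(b - 2)*(b - 1)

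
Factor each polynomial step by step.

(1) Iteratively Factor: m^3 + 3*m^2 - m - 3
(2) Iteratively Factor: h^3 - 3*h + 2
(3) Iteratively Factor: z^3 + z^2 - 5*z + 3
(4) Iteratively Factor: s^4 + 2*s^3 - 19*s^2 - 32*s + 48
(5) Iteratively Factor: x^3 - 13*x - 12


(1) = (m + 3)*(m^2 - 1) = (m + 1)*(m + 3)*(m - 1)
(2) = (h + 2)*(h^2 - 2*h + 1) = (h - 1)*(h + 2)*(h - 1)
(3) = (z + 3)*(z^2 - 2*z + 1) = (z - 1)*(z + 3)*(z - 1)
(4) = (s - 4)*(s^3 + 6*s^2 + 5*s - 12) = (s - 4)*(s + 4)*(s^2 + 2*s - 3) = (s - 4)*(s - 1)*(s + 4)*(s + 3)
(5) = (x + 3)*(x^2 - 3*x - 4) = (x - 4)*(x + 3)*(x + 1)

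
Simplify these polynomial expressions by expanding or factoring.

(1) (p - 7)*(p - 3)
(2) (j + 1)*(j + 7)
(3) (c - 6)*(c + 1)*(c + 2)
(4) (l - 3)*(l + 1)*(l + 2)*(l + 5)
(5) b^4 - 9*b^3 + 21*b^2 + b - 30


(1) = p^2 - 10*p + 21
(2) = j^2 + 8*j + 7
(3) = c^3 - 3*c^2 - 16*c - 12
(4) = l^4 + 5*l^3 - 7*l^2 - 41*l - 30
(5) = (b - 5)*(b - 3)*(b - 2)*(b + 1)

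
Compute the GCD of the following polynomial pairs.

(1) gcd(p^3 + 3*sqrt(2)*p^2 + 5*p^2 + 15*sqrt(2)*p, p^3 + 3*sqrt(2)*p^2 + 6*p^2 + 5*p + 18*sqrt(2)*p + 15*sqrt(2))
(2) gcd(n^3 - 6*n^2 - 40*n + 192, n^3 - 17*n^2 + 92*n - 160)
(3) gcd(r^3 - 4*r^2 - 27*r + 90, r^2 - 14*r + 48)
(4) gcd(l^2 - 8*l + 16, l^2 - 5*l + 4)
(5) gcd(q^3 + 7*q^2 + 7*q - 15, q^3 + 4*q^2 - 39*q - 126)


(1) = p^2 + p*(3*sqrt(2) + 5) + 15*sqrt(2)
(2) = n^2 - 12*n + 32
(3) = r - 6
(4) = gcd((l - 4)^2, (l - 4)*(l - 1)) = l - 4
(5) = q + 3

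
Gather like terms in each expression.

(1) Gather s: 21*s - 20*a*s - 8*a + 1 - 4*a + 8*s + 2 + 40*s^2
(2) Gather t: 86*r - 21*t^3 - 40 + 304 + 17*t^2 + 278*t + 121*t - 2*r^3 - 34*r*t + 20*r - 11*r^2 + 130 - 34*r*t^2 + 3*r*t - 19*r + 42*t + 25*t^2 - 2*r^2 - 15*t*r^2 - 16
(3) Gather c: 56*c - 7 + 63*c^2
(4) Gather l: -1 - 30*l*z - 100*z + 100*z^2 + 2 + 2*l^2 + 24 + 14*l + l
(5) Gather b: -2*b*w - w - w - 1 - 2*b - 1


(1) = -12*a + 40*s^2 + s*(29 - 20*a) + 3
(2) = -2*r^3 - 13*r^2 + 87*r - 21*t^3 + t^2*(42 - 34*r) + t*(-15*r^2 - 31*r + 441) + 378
(3) = 63*c^2 + 56*c - 7
(4) = 2*l^2 + l*(15 - 30*z) + 100*z^2 - 100*z + 25
(5) = b*(-2*w - 2) - 2*w - 2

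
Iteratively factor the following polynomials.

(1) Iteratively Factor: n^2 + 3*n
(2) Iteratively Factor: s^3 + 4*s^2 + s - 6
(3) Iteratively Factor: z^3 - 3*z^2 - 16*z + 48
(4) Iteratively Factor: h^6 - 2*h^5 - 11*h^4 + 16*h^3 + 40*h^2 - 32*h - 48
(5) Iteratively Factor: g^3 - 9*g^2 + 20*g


(1) = (n)*(n + 3)
(2) = (s + 3)*(s^2 + s - 2) = (s + 2)*(s + 3)*(s - 1)
(3) = (z - 4)*(z^2 + z - 12) = (z - 4)*(z - 3)*(z + 4)
(4) = (h + 1)*(h^5 - 3*h^4 - 8*h^3 + 24*h^2 + 16*h - 48) = (h - 3)*(h + 1)*(h^4 - 8*h^2 + 16) = (h - 3)*(h + 1)*(h + 2)*(h^3 - 2*h^2 - 4*h + 8) = (h - 3)*(h - 2)*(h + 1)*(h + 2)*(h^2 - 4) = (h - 3)*(h - 2)*(h + 1)*(h + 2)^2*(h - 2)
(5) = (g)*(g^2 - 9*g + 20) = g*(g - 4)*(g - 5)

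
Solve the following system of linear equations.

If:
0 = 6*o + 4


Then:
o = -2/3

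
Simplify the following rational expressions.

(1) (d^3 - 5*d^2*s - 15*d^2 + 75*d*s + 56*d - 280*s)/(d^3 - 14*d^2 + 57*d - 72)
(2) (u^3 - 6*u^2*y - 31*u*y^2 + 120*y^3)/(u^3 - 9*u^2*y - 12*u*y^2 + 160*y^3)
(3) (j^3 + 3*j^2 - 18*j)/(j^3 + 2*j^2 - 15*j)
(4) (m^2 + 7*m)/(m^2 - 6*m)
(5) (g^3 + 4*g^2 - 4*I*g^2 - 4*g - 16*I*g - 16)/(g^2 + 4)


(1) = (d^2 - 5*d*s - 7*d + 35*s)/(d^2 - 6*d + 9)
(2) = (-u^2 - 2*u*y + 15*y^2)/(-u^2 + u*y + 20*y^2)
(3) = (j + 6)/(j + 5)
(4) = (m + 7)/(m - 6)
(5) = (g^2 + g*(4 - 2*I) - 8*I)/(g + 2*I)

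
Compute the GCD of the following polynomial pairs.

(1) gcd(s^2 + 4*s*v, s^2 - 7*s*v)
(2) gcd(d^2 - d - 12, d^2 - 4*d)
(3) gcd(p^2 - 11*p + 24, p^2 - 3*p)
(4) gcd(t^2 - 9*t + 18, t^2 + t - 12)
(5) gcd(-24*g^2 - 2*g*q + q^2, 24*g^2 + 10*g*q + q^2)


(1) = gcd(s*(s + 4*v), s*(s - 7*v)) = s
(2) = d - 4
(3) = gcd((p - 8)*(p - 3), p*(p - 3)) = p - 3
(4) = gcd((t - 6)*(t - 3), (t - 3)*(t + 4)) = t - 3
(5) = 4*g + q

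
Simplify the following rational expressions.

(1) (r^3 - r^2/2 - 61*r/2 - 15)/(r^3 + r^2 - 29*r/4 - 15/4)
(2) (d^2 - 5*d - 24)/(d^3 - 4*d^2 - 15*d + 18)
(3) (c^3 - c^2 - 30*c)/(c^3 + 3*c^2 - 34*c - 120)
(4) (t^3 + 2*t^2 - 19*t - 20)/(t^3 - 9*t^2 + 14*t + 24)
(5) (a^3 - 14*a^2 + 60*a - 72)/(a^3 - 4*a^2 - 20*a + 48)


(1) = (2*r^2 - 2*r - 60)/(2*r^2 + r - 15)
(2) = (d - 8)/(d^2 - 7*d + 6)
(3) = c/(c + 4)
(4) = (t + 5)/(t - 6)
(5) = (a - 6)/(a + 4)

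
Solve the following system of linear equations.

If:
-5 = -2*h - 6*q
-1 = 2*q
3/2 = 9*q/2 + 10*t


Then:
h = 4
q = -1/2
t = 3/8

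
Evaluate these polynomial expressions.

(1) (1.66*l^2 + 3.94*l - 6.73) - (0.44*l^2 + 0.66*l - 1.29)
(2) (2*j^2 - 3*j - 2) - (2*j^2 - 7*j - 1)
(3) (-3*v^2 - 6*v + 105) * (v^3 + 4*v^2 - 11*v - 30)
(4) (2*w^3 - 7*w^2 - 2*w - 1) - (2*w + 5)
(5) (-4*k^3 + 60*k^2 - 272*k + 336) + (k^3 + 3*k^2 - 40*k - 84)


(1) = 1.22*l^2 + 3.28*l - 5.44
(2) = 4*j - 1
(3) = -3*v^5 - 18*v^4 + 114*v^3 + 576*v^2 - 975*v - 3150
(4) = 2*w^3 - 7*w^2 - 4*w - 6
(5) = -3*k^3 + 63*k^2 - 312*k + 252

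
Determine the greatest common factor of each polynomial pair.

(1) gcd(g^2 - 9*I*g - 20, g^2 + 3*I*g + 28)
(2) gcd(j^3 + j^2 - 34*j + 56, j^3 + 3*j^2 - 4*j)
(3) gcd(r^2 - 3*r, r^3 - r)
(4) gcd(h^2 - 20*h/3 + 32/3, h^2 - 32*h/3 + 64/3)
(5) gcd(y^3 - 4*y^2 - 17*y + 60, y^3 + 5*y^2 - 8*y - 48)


(1) = gcd((g - 5*I)*(g - 4*I), (g - 4*I)*(g + 7*I)) = g - 4*I
(2) = 1
(3) = r
(4) = h - 8/3
(5) = y^2 + y - 12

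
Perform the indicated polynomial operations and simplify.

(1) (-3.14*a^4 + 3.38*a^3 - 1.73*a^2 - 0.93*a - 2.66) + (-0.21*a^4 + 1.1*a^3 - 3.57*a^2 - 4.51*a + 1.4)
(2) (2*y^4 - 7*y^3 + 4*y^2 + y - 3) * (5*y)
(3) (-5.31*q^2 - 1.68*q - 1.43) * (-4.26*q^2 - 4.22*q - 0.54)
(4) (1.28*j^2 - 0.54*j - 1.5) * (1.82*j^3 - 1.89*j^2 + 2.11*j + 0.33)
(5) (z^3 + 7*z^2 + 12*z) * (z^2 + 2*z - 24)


(1) = -3.35*a^4 + 4.48*a^3 - 5.3*a^2 - 5.44*a - 1.26
(2) = 10*y^5 - 35*y^4 + 20*y^3 + 5*y^2 - 15*y
(3) = 22.6206*q^4 + 29.565*q^3 + 16.0488*q^2 + 6.9418*q + 0.7722
(4) = 2.3296*j^5 - 3.402*j^4 + 0.9914*j^3 + 2.118*j^2 - 3.3432*j - 0.495
(5) = z^5 + 9*z^4 + 2*z^3 - 144*z^2 - 288*z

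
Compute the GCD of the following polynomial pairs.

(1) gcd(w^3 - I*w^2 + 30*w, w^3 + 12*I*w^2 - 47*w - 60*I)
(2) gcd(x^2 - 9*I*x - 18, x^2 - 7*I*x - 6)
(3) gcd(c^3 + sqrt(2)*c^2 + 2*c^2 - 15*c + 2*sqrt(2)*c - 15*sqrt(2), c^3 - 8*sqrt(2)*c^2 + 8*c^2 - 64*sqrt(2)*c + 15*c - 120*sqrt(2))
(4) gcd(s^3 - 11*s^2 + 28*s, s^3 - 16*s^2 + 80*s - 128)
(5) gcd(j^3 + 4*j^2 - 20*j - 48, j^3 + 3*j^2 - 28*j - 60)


(1) = gcd(w*(w - 6*I)*(w + 5*I), (w + 3*I)*(w + 4*I)*(w + 5*I)) = w + 5*I
(2) = gcd((x - 6*I)*(x - 3*I), (x - 6*I)*(x - I)) = x - 6*I
(3) = c + 5
(4) = s - 4
(5) = gcd((j - 4)*(j + 2)*(j + 6), (j - 5)*(j + 2)*(j + 6)) = j^2 + 8*j + 12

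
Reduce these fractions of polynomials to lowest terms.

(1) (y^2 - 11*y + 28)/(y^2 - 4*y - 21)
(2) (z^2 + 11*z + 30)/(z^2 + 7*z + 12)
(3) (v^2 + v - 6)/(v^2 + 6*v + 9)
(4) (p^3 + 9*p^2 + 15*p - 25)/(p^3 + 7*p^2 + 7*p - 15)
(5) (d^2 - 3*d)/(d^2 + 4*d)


(1) = (y - 4)/(y + 3)
(2) = (z^2 + 11*z + 30)/(z^2 + 7*z + 12)
(3) = (v - 2)/(v + 3)
(4) = (p + 5)/(p + 3)
(5) = (d - 3)/(d + 4)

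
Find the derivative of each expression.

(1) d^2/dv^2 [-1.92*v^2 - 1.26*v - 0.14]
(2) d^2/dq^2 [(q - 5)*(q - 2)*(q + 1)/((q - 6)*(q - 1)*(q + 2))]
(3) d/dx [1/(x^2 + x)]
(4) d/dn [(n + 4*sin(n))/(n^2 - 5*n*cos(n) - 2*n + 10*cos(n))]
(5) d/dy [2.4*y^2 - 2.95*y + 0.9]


(1) = -3.84000000000000
(2) = 2*(-q^6 + 33*q^5 - 201*q^4 + 567*q^3 - 1074*q^2 + 1812*q + 664)/(q^9 - 15*q^8 + 51*q^7 + 151*q^6 - 768*q^5 - 636*q^4 + 2800*q^3 + 144*q^2 - 3456*q + 1728)
(3) = (-2*x - 1)/(x^2*(x + 1)^2)
(4) = ((n + 4*sin(n))*(-5*n*sin(n) - 2*n + 10*sin(n) + 5*cos(n) + 2) + (4*cos(n) + 1)*(n^2 - 5*n*cos(n) - 2*n + 10*cos(n)))/((n - 2)^2*(n - 5*cos(n))^2)
(5) = 4.8*y - 2.95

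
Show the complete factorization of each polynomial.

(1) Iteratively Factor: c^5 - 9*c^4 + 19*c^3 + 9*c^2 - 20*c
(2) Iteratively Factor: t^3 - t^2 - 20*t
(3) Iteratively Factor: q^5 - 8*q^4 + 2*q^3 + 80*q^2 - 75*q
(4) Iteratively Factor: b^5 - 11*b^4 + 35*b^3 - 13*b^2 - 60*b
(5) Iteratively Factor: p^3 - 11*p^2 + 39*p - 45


(1) = (c - 1)*(c^4 - 8*c^3 + 11*c^2 + 20*c) = (c - 5)*(c - 1)*(c^3 - 3*c^2 - 4*c) = c*(c - 5)*(c - 1)*(c^2 - 3*c - 4) = c*(c - 5)*(c - 1)*(c + 1)*(c - 4)
(2) = (t)*(t^2 - t - 20) = t*(t + 4)*(t - 5)
(3) = (q - 5)*(q^4 - 3*q^3 - 13*q^2 + 15*q) = (q - 5)*(q + 3)*(q^3 - 6*q^2 + 5*q) = q*(q - 5)*(q + 3)*(q^2 - 6*q + 5) = q*(q - 5)^2*(q + 3)*(q - 1)
(4) = (b - 5)*(b^4 - 6*b^3 + 5*b^2 + 12*b) = (b - 5)*(b - 3)*(b^3 - 3*b^2 - 4*b) = (b - 5)*(b - 3)*(b + 1)*(b^2 - 4*b) = b*(b - 5)*(b - 3)*(b + 1)*(b - 4)
(5) = (p - 3)*(p^2 - 8*p + 15) = (p - 5)*(p - 3)*(p - 3)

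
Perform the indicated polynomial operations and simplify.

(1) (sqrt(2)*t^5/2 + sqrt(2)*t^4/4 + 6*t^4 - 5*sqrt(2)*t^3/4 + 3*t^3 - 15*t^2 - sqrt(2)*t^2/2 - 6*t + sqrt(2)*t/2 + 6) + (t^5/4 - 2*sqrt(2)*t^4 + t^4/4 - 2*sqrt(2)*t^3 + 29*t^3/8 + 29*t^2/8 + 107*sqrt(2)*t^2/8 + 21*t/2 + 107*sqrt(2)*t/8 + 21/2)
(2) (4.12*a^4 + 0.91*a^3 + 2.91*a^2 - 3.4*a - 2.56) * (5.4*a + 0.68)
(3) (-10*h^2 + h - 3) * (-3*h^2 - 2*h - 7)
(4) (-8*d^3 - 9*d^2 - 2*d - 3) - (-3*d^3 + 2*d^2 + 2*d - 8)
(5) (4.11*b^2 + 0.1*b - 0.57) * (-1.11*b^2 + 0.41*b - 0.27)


(1) = t^5/4 + sqrt(2)*t^5/2 - 7*sqrt(2)*t^4/4 + 25*t^4/4 - 13*sqrt(2)*t^3/4 + 53*t^3/8 - 91*t^2/8 + 103*sqrt(2)*t^2/8 + 9*t/2 + 111*sqrt(2)*t/8 + 33/2
(2) = 22.248*a^5 + 7.7156*a^4 + 16.3328*a^3 - 16.3812*a^2 - 16.136*a - 1.7408
(3) = 30*h^4 + 17*h^3 + 77*h^2 - h + 21
(4) = -5*d^3 - 11*d^2 - 4*d + 5
(5) = -4.5621*b^4 + 1.5741*b^3 - 0.436*b^2 - 0.2607*b + 0.1539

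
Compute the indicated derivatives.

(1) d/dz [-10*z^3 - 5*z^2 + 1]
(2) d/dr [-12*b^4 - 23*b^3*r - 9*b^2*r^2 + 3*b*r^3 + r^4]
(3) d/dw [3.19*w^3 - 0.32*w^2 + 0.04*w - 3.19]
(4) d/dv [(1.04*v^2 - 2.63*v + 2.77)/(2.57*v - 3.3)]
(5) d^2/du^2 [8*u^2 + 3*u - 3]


(1) = 10*z*(-3*z - 1)
(2) = -23*b^3 - 18*b^2*r + 9*b*r^2 + 4*r^3
(3) = 9.57*w^2 - 0.64*w + 0.04
(4) = (2.6728*v^2 - 6.864*v + 1.5601)/(6.6049*v^2 - 16.962*v + 10.89)
(5) = 16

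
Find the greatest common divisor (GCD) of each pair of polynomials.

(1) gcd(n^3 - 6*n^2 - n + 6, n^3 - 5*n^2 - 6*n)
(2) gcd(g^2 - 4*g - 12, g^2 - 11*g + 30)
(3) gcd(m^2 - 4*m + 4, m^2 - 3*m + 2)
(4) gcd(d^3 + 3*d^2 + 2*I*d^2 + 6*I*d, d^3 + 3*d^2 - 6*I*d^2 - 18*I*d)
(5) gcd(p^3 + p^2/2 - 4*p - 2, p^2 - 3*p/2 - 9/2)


(1) = n^2 - 5*n - 6
(2) = g - 6
(3) = gcd((m - 2)^2, (m - 2)*(m - 1)) = m - 2
(4) = d^2 + 3*d
(5) = gcd((p - 2)*(p + 1/2)*(p + 2), (p - 3)*(p + 3/2)) = 1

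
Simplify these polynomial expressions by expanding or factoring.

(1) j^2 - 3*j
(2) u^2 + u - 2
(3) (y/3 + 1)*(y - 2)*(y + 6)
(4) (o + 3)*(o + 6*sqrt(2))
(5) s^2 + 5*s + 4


(1) = j*(j - 3)
(2) = (u - 1)*(u + 2)
(3) = y^3/3 + 7*y^2/3 - 12
(4) = o^2 + 3*o + 6*sqrt(2)*o + 18*sqrt(2)
(5) = (s + 1)*(s + 4)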